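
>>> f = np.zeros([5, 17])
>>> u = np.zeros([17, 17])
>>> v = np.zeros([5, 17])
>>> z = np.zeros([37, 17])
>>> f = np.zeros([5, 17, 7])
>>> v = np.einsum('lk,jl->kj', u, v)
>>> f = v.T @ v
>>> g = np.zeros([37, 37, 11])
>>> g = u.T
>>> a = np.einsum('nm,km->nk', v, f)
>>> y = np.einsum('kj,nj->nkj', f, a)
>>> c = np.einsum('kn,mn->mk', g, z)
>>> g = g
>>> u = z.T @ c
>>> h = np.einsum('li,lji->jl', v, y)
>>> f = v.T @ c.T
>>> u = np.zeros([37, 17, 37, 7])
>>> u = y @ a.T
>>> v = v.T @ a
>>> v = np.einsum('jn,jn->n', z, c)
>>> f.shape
(5, 37)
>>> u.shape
(17, 5, 17)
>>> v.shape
(17,)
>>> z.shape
(37, 17)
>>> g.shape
(17, 17)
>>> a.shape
(17, 5)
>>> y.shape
(17, 5, 5)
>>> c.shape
(37, 17)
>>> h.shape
(5, 17)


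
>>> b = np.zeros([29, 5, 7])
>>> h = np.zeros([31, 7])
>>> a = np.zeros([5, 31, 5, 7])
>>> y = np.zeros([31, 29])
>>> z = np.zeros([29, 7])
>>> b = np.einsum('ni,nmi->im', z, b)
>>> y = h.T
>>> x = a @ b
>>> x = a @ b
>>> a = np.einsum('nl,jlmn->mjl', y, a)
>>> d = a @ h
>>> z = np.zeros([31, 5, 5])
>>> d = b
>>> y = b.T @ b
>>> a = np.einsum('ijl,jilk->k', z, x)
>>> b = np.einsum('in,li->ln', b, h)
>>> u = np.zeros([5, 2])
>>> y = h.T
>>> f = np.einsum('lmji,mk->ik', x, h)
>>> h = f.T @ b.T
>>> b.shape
(31, 5)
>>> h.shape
(7, 31)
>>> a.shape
(5,)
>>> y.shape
(7, 31)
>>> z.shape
(31, 5, 5)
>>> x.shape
(5, 31, 5, 5)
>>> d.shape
(7, 5)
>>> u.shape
(5, 2)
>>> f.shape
(5, 7)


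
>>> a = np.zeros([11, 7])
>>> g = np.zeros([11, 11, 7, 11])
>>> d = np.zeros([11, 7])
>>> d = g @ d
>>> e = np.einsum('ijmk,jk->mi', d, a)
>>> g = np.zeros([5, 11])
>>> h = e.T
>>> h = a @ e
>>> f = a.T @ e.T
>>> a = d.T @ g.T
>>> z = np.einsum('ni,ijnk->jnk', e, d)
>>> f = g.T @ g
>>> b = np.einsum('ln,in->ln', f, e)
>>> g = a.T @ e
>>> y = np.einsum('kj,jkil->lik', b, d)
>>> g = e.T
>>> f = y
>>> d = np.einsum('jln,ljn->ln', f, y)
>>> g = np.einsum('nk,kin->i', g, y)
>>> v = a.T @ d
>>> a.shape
(7, 7, 11, 5)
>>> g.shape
(7,)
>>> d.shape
(7, 11)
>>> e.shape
(7, 11)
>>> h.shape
(11, 11)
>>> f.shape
(7, 7, 11)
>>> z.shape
(11, 7, 7)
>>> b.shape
(11, 11)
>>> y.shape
(7, 7, 11)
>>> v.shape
(5, 11, 7, 11)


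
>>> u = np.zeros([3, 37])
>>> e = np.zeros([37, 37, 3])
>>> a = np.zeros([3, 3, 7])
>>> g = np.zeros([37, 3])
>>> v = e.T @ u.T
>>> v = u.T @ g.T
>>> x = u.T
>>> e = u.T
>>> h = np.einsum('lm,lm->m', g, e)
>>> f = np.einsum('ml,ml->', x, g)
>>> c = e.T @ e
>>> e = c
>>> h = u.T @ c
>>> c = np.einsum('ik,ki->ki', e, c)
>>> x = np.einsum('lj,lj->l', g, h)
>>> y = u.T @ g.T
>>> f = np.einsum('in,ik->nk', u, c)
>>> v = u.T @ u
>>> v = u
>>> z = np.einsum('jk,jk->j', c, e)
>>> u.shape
(3, 37)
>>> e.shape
(3, 3)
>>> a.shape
(3, 3, 7)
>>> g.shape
(37, 3)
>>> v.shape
(3, 37)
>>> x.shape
(37,)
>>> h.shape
(37, 3)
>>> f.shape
(37, 3)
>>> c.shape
(3, 3)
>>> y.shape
(37, 37)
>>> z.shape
(3,)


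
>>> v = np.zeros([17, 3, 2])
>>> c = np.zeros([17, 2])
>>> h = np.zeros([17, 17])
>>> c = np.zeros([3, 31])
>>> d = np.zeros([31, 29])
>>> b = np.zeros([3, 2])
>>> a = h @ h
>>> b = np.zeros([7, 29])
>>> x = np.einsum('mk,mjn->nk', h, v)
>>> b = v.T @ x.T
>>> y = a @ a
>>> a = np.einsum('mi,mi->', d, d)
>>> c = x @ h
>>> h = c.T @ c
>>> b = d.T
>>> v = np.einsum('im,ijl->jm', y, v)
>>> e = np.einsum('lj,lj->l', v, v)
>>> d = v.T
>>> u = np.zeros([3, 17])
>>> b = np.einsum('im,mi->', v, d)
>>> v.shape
(3, 17)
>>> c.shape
(2, 17)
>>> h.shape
(17, 17)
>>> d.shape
(17, 3)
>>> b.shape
()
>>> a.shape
()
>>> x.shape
(2, 17)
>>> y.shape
(17, 17)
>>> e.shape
(3,)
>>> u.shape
(3, 17)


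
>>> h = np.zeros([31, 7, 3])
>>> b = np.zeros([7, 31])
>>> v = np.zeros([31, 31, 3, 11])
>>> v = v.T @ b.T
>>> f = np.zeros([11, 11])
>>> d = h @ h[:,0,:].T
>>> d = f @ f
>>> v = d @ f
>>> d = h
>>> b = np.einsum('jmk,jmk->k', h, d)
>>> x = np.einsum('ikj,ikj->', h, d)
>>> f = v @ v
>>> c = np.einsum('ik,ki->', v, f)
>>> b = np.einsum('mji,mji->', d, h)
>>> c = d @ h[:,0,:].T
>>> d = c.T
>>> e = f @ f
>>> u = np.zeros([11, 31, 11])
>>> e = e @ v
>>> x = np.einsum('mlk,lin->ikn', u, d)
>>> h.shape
(31, 7, 3)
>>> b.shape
()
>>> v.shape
(11, 11)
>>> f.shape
(11, 11)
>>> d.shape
(31, 7, 31)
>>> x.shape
(7, 11, 31)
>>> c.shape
(31, 7, 31)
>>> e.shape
(11, 11)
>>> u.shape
(11, 31, 11)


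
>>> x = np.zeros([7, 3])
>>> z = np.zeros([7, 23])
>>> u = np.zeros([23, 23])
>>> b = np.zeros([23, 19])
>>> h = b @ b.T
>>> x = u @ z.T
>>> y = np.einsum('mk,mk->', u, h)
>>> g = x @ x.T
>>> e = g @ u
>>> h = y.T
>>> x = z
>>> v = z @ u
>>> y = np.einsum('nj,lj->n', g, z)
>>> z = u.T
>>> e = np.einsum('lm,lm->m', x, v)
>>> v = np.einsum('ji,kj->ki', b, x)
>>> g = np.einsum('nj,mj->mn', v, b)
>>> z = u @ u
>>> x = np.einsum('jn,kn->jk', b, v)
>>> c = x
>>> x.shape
(23, 7)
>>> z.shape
(23, 23)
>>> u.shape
(23, 23)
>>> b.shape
(23, 19)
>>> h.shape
()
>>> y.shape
(23,)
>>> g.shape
(23, 7)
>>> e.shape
(23,)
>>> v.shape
(7, 19)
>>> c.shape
(23, 7)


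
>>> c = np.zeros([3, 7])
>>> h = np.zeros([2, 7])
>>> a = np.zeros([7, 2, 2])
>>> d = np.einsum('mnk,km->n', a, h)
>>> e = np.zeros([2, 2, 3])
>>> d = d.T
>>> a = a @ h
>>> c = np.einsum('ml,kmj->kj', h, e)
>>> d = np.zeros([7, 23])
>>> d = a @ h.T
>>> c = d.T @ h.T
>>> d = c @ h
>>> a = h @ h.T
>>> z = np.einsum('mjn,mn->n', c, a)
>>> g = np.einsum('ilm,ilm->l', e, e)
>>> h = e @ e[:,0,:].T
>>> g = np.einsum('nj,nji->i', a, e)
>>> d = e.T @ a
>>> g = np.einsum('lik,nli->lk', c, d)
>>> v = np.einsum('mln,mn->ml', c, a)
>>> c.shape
(2, 2, 2)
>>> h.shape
(2, 2, 2)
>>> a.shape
(2, 2)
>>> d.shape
(3, 2, 2)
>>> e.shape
(2, 2, 3)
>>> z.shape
(2,)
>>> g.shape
(2, 2)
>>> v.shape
(2, 2)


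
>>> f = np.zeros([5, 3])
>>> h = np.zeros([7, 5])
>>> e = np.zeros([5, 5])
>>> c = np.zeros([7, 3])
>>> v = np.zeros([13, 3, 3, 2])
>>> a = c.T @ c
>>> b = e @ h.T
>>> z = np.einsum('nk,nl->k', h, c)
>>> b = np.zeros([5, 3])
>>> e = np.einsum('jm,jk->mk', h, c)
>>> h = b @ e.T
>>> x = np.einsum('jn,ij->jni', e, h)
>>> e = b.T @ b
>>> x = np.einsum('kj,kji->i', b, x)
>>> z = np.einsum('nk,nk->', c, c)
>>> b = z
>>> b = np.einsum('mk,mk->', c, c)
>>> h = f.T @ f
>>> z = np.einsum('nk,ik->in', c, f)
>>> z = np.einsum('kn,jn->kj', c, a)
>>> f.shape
(5, 3)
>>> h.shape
(3, 3)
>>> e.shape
(3, 3)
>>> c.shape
(7, 3)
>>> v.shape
(13, 3, 3, 2)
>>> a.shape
(3, 3)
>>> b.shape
()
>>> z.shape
(7, 3)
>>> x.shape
(5,)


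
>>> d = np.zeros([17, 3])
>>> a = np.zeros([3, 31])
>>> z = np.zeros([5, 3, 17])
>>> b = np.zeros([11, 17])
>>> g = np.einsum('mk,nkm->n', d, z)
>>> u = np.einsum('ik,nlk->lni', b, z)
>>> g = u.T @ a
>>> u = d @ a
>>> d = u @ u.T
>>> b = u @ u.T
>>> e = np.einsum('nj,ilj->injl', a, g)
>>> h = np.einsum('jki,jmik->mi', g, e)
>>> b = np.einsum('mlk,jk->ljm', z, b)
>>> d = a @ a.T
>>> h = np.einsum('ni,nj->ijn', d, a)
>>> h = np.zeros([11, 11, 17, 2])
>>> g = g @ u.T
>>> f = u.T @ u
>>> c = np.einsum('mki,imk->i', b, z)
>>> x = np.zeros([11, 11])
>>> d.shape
(3, 3)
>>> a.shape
(3, 31)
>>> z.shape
(5, 3, 17)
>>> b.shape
(3, 17, 5)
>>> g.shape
(11, 5, 17)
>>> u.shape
(17, 31)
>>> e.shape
(11, 3, 31, 5)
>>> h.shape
(11, 11, 17, 2)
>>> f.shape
(31, 31)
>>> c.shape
(5,)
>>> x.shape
(11, 11)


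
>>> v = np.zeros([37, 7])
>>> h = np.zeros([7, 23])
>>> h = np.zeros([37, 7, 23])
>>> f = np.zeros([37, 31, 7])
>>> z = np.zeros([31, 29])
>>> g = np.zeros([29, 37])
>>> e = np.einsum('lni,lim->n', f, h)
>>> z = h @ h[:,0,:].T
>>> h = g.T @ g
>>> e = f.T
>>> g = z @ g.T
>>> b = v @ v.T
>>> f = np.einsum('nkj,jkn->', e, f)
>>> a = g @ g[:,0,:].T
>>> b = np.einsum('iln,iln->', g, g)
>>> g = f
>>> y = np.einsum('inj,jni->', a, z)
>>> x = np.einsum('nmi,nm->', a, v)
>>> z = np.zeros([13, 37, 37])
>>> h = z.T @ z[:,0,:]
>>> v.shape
(37, 7)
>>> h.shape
(37, 37, 37)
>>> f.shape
()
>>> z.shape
(13, 37, 37)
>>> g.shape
()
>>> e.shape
(7, 31, 37)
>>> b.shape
()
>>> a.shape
(37, 7, 37)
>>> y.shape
()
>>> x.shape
()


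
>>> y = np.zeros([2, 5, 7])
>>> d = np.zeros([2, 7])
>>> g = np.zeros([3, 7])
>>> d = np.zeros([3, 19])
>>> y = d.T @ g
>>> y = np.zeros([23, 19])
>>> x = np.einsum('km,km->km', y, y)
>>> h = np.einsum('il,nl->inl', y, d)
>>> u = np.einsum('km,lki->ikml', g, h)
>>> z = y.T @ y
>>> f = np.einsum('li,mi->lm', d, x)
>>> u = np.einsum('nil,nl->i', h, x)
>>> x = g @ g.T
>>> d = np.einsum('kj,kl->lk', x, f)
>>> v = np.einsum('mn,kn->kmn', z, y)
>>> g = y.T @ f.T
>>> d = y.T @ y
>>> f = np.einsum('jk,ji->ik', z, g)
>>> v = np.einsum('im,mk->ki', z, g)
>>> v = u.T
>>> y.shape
(23, 19)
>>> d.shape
(19, 19)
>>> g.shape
(19, 3)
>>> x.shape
(3, 3)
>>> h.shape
(23, 3, 19)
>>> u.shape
(3,)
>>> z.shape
(19, 19)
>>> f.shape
(3, 19)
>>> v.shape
(3,)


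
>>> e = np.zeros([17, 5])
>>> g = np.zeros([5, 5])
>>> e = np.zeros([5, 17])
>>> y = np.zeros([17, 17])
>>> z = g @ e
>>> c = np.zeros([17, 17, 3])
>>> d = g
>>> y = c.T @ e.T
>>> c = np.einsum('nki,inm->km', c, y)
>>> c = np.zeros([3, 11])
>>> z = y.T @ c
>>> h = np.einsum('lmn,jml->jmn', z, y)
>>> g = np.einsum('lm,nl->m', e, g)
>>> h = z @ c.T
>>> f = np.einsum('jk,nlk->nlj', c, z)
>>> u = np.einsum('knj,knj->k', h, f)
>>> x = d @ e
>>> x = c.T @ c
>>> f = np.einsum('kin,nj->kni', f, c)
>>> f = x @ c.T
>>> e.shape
(5, 17)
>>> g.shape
(17,)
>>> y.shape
(3, 17, 5)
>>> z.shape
(5, 17, 11)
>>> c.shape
(3, 11)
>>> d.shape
(5, 5)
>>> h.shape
(5, 17, 3)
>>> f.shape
(11, 3)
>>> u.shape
(5,)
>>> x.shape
(11, 11)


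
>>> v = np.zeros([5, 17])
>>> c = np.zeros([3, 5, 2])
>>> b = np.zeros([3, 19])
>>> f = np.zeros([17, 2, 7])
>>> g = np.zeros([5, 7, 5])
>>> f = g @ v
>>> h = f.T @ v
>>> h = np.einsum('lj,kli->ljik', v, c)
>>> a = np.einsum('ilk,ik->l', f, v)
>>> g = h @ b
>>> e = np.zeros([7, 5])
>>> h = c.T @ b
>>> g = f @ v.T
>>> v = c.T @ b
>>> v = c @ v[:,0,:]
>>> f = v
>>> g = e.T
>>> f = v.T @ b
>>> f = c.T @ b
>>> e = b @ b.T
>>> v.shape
(3, 5, 19)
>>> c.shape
(3, 5, 2)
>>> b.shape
(3, 19)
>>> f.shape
(2, 5, 19)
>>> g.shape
(5, 7)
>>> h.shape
(2, 5, 19)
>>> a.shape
(7,)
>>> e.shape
(3, 3)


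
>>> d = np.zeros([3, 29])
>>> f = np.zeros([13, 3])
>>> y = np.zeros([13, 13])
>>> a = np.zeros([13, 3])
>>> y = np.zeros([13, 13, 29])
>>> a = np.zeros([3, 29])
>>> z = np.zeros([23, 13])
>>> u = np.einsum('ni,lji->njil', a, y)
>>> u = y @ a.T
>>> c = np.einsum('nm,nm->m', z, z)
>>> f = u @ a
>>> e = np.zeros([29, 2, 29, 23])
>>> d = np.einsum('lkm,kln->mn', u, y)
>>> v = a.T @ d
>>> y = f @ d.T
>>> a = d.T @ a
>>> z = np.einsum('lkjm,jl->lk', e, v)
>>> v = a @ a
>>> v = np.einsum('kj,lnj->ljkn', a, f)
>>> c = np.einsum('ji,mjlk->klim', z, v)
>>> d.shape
(3, 29)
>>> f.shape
(13, 13, 29)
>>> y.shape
(13, 13, 3)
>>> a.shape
(29, 29)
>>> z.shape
(29, 2)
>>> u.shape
(13, 13, 3)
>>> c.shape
(13, 29, 2, 13)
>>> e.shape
(29, 2, 29, 23)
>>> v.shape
(13, 29, 29, 13)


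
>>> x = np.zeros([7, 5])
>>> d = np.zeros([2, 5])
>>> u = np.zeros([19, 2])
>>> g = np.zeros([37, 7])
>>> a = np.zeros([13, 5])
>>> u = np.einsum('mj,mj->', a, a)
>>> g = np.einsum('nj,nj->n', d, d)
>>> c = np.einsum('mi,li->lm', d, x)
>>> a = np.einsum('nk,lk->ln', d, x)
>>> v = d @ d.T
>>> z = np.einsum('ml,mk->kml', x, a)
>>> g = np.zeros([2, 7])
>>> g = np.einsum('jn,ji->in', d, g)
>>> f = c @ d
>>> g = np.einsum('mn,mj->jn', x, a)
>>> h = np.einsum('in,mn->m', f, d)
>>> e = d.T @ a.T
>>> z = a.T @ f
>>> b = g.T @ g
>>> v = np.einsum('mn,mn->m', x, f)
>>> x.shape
(7, 5)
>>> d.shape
(2, 5)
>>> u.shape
()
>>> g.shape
(2, 5)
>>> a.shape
(7, 2)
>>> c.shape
(7, 2)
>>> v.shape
(7,)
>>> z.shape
(2, 5)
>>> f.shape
(7, 5)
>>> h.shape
(2,)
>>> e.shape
(5, 7)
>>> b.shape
(5, 5)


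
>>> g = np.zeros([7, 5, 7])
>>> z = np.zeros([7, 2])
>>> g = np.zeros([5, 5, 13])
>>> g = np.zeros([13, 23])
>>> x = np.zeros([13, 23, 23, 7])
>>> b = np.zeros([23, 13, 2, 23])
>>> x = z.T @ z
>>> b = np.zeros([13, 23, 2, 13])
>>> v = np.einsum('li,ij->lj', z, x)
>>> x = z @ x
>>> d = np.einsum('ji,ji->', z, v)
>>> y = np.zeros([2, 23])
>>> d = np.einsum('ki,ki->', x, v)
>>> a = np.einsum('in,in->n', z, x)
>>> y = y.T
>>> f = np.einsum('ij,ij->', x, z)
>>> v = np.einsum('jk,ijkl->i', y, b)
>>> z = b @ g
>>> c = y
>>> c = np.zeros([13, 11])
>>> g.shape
(13, 23)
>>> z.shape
(13, 23, 2, 23)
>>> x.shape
(7, 2)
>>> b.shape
(13, 23, 2, 13)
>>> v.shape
(13,)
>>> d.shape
()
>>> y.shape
(23, 2)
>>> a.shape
(2,)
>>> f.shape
()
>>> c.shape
(13, 11)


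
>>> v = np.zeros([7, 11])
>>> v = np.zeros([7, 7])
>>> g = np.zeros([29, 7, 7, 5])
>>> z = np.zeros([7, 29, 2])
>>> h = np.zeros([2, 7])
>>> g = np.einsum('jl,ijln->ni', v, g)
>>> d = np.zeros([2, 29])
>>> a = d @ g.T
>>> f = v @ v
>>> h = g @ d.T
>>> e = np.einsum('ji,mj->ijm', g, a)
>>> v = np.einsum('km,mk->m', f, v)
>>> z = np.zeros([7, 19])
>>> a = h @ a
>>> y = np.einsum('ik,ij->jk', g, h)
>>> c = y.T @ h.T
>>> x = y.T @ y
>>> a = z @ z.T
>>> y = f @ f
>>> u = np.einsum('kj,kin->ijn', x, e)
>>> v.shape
(7,)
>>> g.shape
(5, 29)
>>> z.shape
(7, 19)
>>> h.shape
(5, 2)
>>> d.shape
(2, 29)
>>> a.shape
(7, 7)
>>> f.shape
(7, 7)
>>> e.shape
(29, 5, 2)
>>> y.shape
(7, 7)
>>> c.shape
(29, 5)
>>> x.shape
(29, 29)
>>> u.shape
(5, 29, 2)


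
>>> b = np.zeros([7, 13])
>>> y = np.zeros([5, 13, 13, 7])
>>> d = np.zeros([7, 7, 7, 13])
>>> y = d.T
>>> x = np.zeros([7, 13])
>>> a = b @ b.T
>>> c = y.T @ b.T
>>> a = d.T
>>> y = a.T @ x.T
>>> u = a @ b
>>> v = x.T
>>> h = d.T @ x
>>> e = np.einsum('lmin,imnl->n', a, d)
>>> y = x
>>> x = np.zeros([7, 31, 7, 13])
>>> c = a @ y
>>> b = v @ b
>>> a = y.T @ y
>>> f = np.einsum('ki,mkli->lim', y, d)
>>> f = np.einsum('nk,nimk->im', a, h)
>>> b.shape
(13, 13)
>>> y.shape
(7, 13)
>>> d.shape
(7, 7, 7, 13)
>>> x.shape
(7, 31, 7, 13)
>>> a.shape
(13, 13)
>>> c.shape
(13, 7, 7, 13)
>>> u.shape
(13, 7, 7, 13)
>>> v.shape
(13, 7)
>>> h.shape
(13, 7, 7, 13)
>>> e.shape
(7,)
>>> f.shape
(7, 7)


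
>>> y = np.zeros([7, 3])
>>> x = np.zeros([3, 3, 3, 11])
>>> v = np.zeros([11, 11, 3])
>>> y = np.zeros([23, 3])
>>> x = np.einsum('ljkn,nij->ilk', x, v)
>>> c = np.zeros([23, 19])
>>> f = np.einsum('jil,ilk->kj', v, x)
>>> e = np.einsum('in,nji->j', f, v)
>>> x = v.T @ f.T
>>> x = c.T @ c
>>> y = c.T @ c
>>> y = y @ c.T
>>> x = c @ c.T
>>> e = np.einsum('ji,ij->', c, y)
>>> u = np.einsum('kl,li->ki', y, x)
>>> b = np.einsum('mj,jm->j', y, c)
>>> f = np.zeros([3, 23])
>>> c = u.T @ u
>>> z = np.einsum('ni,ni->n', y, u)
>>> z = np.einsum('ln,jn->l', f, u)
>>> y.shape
(19, 23)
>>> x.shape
(23, 23)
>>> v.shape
(11, 11, 3)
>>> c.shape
(23, 23)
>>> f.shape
(3, 23)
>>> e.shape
()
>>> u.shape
(19, 23)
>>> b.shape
(23,)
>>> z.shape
(3,)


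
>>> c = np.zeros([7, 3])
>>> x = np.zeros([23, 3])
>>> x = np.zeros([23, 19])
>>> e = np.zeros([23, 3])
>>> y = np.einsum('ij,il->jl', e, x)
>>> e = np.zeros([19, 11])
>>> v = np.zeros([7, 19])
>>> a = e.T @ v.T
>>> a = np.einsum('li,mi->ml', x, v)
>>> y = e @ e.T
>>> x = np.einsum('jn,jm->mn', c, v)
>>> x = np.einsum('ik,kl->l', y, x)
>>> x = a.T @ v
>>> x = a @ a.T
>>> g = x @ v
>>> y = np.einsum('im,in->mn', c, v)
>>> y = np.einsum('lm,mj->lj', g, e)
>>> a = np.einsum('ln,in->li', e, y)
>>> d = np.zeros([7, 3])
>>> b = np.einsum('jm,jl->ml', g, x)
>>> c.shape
(7, 3)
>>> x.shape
(7, 7)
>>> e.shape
(19, 11)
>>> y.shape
(7, 11)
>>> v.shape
(7, 19)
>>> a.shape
(19, 7)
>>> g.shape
(7, 19)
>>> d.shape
(7, 3)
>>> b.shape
(19, 7)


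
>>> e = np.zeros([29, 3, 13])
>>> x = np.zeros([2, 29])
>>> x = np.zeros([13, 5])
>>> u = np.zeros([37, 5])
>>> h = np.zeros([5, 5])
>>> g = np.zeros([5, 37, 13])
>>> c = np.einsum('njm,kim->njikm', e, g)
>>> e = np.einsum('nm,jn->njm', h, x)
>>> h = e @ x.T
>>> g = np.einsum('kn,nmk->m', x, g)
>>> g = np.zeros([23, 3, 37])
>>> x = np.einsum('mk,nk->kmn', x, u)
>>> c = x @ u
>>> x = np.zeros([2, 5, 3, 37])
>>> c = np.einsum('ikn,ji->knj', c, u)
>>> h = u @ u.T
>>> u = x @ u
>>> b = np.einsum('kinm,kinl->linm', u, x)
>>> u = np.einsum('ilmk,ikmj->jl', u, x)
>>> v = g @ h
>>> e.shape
(5, 13, 5)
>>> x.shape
(2, 5, 3, 37)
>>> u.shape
(37, 5)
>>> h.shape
(37, 37)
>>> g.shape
(23, 3, 37)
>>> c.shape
(13, 5, 37)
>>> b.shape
(37, 5, 3, 5)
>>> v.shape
(23, 3, 37)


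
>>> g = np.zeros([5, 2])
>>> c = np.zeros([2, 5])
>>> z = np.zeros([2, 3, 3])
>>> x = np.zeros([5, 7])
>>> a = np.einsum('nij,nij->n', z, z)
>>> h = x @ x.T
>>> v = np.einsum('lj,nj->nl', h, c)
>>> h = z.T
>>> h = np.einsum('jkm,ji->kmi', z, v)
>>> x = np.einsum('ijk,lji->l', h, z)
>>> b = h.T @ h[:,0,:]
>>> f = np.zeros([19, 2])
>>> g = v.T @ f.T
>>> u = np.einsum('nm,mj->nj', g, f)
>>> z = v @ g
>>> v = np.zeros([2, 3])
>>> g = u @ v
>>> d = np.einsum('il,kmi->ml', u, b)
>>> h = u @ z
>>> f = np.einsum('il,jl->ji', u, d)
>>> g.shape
(5, 3)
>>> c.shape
(2, 5)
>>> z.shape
(2, 19)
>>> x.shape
(2,)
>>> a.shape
(2,)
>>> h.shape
(5, 19)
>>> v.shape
(2, 3)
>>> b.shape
(5, 3, 5)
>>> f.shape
(3, 5)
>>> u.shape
(5, 2)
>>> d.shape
(3, 2)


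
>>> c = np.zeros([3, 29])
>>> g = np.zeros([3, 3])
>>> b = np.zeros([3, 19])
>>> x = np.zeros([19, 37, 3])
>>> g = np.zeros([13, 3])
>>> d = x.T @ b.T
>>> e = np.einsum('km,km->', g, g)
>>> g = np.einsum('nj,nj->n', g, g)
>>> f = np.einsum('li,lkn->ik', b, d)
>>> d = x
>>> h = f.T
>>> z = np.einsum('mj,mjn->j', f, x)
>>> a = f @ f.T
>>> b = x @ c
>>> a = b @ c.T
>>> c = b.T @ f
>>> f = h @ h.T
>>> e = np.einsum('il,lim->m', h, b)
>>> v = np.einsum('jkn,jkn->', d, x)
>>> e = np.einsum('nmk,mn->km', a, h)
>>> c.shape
(29, 37, 37)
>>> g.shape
(13,)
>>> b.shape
(19, 37, 29)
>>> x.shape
(19, 37, 3)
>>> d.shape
(19, 37, 3)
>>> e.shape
(3, 37)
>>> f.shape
(37, 37)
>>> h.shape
(37, 19)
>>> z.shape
(37,)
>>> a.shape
(19, 37, 3)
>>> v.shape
()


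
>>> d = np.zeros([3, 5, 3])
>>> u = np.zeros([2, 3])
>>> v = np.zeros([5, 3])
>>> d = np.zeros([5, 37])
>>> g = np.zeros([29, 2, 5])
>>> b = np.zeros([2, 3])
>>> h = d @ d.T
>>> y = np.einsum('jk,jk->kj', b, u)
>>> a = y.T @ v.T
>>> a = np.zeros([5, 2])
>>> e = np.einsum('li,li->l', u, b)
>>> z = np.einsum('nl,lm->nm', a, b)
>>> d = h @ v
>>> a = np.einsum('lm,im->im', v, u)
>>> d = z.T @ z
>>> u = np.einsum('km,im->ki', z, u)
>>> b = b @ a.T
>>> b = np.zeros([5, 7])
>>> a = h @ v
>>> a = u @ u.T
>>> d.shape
(3, 3)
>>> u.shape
(5, 2)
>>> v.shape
(5, 3)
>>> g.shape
(29, 2, 5)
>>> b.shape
(5, 7)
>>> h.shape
(5, 5)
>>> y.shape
(3, 2)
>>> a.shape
(5, 5)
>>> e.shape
(2,)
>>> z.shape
(5, 3)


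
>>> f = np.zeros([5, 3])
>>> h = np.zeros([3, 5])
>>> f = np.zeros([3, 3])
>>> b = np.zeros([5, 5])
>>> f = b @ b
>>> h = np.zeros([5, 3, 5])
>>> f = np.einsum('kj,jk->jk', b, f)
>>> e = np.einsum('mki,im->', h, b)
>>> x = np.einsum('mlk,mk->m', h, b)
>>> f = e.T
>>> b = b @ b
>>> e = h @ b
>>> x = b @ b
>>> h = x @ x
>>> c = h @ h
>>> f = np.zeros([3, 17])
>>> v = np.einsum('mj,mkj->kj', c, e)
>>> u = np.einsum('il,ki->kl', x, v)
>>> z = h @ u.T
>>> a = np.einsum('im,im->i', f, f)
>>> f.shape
(3, 17)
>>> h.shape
(5, 5)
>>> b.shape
(5, 5)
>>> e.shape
(5, 3, 5)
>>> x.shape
(5, 5)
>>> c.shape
(5, 5)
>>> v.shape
(3, 5)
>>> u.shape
(3, 5)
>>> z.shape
(5, 3)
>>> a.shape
(3,)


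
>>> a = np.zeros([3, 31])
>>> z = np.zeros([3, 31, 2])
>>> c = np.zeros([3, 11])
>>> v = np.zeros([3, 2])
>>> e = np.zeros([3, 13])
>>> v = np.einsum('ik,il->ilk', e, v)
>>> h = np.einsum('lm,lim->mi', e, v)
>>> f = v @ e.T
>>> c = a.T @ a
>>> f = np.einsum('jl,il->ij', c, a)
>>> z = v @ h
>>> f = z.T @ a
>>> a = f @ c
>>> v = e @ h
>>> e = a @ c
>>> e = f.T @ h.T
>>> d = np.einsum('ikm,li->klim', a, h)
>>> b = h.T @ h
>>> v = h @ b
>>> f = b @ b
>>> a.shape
(2, 2, 31)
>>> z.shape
(3, 2, 2)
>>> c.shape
(31, 31)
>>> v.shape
(13, 2)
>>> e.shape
(31, 2, 13)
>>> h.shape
(13, 2)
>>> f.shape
(2, 2)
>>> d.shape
(2, 13, 2, 31)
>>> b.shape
(2, 2)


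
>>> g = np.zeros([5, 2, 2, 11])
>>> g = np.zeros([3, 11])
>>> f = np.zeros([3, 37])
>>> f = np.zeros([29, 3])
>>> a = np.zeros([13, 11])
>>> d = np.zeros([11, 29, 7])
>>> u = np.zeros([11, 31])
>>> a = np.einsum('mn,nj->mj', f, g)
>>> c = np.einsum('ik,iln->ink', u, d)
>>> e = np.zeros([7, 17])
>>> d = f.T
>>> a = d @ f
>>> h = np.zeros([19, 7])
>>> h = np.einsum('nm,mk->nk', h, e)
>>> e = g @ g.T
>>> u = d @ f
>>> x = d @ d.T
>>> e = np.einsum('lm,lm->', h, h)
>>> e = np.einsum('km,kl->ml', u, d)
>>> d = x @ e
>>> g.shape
(3, 11)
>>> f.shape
(29, 3)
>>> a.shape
(3, 3)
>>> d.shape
(3, 29)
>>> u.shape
(3, 3)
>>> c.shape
(11, 7, 31)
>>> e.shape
(3, 29)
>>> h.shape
(19, 17)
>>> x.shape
(3, 3)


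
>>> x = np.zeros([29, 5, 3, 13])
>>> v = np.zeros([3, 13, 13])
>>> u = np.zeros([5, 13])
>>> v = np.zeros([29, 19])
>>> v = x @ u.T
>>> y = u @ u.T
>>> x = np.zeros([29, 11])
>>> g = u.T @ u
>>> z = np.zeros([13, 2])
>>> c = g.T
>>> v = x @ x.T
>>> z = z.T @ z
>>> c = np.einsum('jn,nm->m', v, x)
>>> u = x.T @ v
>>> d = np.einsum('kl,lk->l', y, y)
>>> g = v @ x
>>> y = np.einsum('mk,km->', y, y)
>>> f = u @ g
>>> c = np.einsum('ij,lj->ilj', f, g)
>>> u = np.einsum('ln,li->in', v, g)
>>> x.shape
(29, 11)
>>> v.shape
(29, 29)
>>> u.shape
(11, 29)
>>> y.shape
()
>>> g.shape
(29, 11)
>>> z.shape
(2, 2)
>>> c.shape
(11, 29, 11)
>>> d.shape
(5,)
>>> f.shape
(11, 11)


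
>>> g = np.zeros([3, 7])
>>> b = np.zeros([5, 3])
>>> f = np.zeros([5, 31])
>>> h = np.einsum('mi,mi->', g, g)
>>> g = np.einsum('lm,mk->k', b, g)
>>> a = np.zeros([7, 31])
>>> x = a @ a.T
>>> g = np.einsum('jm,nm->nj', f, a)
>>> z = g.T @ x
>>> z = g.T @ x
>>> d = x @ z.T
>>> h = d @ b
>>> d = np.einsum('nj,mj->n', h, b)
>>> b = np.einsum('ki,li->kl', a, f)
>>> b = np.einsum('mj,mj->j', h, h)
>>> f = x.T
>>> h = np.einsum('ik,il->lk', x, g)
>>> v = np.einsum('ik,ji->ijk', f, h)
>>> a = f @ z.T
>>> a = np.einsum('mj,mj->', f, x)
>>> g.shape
(7, 5)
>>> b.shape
(3,)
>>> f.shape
(7, 7)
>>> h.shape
(5, 7)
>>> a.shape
()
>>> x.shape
(7, 7)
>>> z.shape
(5, 7)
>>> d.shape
(7,)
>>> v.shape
(7, 5, 7)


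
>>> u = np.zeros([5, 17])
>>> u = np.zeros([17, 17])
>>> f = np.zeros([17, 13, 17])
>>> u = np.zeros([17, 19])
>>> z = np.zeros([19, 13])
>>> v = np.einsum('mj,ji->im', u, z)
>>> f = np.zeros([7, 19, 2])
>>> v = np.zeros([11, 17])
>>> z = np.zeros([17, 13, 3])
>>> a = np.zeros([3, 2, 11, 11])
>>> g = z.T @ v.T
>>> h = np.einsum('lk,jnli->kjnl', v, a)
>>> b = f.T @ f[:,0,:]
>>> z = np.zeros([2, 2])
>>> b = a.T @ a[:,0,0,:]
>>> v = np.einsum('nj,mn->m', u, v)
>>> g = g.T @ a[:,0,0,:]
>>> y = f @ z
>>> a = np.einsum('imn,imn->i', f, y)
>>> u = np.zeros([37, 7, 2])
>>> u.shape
(37, 7, 2)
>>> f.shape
(7, 19, 2)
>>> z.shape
(2, 2)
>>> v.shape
(11,)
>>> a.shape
(7,)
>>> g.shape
(11, 13, 11)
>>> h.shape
(17, 3, 2, 11)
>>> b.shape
(11, 11, 2, 11)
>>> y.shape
(7, 19, 2)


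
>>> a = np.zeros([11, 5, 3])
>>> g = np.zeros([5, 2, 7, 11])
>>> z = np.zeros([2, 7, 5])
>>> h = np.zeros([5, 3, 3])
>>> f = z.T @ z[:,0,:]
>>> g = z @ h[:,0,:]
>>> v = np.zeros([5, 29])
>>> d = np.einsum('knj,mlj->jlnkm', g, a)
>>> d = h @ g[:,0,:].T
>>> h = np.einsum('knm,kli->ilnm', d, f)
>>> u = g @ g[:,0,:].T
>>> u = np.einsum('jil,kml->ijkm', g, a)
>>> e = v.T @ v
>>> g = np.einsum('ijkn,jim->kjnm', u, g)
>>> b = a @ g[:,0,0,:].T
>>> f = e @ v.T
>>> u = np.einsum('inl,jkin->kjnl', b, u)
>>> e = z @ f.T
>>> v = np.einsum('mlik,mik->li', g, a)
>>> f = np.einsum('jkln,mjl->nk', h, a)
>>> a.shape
(11, 5, 3)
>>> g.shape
(11, 2, 5, 3)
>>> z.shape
(2, 7, 5)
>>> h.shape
(5, 7, 3, 2)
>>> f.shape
(2, 7)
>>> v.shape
(2, 5)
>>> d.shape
(5, 3, 2)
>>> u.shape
(2, 7, 5, 11)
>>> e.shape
(2, 7, 29)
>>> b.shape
(11, 5, 11)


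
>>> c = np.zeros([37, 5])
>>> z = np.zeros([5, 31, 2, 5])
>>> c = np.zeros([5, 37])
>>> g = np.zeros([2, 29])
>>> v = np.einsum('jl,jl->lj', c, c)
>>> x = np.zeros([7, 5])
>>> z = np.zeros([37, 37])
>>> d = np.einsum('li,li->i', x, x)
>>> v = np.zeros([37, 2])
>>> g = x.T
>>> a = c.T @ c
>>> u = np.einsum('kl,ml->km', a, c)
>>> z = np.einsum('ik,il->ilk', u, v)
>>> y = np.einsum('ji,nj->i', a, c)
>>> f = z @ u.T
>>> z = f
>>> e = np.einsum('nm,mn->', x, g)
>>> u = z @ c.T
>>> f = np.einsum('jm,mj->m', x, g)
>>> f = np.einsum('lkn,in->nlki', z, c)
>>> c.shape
(5, 37)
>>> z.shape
(37, 2, 37)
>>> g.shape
(5, 7)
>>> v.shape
(37, 2)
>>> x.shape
(7, 5)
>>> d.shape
(5,)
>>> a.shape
(37, 37)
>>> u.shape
(37, 2, 5)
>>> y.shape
(37,)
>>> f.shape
(37, 37, 2, 5)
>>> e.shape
()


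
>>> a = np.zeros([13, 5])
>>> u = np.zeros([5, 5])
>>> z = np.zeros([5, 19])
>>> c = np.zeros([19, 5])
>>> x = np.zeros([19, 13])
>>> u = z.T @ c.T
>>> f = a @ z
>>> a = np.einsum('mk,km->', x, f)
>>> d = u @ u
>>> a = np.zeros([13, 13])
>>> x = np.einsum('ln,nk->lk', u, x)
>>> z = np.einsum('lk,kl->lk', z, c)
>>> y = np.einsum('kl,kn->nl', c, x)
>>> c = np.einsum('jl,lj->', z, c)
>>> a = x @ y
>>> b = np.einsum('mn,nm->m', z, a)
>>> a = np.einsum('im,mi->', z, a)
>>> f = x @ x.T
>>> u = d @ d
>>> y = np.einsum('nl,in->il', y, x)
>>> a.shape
()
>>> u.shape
(19, 19)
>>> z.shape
(5, 19)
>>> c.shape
()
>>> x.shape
(19, 13)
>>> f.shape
(19, 19)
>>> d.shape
(19, 19)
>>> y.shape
(19, 5)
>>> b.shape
(5,)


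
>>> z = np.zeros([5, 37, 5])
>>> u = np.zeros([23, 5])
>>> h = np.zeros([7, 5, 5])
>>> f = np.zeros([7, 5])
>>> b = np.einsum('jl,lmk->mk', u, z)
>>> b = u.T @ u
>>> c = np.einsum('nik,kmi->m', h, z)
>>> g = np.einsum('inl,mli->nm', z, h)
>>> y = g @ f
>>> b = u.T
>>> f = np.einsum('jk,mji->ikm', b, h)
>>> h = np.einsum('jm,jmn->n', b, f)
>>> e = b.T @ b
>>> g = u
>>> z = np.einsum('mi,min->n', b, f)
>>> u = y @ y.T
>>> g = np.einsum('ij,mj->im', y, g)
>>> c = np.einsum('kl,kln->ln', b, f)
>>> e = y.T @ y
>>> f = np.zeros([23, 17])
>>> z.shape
(7,)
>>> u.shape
(37, 37)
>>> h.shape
(7,)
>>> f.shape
(23, 17)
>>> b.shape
(5, 23)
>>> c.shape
(23, 7)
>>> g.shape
(37, 23)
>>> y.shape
(37, 5)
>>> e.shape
(5, 5)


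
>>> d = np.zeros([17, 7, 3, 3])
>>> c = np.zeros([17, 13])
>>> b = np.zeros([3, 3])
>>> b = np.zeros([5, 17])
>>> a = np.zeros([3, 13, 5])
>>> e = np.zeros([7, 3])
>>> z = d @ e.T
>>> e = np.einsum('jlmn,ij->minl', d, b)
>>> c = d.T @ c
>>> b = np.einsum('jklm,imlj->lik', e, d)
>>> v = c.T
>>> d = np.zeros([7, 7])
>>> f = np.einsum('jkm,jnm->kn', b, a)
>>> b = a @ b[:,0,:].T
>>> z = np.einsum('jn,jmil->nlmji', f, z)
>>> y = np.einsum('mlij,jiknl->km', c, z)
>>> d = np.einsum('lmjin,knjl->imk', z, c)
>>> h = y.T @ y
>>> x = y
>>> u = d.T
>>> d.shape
(17, 7, 3)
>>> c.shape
(3, 3, 7, 13)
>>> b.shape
(3, 13, 3)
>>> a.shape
(3, 13, 5)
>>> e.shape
(3, 5, 3, 7)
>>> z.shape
(13, 7, 7, 17, 3)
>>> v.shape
(13, 7, 3, 3)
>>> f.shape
(17, 13)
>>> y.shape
(7, 3)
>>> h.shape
(3, 3)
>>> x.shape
(7, 3)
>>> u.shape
(3, 7, 17)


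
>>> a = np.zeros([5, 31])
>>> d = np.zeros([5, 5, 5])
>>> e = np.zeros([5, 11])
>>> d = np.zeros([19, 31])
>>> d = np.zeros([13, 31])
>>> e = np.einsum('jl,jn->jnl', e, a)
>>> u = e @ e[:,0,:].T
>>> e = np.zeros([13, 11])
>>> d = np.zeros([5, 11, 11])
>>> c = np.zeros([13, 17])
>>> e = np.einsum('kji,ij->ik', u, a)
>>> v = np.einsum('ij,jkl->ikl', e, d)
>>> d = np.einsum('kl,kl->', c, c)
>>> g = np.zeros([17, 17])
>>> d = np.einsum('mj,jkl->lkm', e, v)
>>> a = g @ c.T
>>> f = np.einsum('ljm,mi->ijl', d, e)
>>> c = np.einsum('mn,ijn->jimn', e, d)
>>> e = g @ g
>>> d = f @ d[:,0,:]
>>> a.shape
(17, 13)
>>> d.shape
(5, 11, 5)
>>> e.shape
(17, 17)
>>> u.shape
(5, 31, 5)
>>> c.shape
(11, 11, 5, 5)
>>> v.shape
(5, 11, 11)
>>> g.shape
(17, 17)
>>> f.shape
(5, 11, 11)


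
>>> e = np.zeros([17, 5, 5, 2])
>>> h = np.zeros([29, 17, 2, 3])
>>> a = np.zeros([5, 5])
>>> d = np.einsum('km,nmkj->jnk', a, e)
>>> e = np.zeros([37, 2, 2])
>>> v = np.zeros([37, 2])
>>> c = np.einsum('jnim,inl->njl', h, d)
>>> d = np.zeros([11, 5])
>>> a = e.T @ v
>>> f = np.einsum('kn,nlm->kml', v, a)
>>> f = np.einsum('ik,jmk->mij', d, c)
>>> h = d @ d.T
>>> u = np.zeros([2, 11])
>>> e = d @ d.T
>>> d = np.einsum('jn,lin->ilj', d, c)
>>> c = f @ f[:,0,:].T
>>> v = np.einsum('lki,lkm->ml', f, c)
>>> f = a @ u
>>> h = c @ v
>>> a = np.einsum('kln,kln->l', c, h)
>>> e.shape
(11, 11)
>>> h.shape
(29, 11, 29)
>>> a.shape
(11,)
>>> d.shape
(29, 17, 11)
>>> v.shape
(29, 29)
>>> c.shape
(29, 11, 29)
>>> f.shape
(2, 2, 11)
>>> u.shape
(2, 11)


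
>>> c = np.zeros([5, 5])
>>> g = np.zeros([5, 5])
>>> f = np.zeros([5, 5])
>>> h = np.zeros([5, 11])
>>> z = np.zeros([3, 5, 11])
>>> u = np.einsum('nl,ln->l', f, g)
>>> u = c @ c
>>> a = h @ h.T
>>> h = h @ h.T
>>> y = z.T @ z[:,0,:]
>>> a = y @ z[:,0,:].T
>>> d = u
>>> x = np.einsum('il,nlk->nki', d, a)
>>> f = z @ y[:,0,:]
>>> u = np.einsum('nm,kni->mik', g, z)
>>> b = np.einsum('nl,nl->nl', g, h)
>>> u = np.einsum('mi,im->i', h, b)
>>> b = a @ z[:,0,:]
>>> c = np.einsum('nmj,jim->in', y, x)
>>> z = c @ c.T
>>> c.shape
(3, 11)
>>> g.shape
(5, 5)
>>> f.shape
(3, 5, 11)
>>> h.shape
(5, 5)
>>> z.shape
(3, 3)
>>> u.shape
(5,)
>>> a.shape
(11, 5, 3)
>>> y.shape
(11, 5, 11)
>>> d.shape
(5, 5)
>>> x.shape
(11, 3, 5)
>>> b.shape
(11, 5, 11)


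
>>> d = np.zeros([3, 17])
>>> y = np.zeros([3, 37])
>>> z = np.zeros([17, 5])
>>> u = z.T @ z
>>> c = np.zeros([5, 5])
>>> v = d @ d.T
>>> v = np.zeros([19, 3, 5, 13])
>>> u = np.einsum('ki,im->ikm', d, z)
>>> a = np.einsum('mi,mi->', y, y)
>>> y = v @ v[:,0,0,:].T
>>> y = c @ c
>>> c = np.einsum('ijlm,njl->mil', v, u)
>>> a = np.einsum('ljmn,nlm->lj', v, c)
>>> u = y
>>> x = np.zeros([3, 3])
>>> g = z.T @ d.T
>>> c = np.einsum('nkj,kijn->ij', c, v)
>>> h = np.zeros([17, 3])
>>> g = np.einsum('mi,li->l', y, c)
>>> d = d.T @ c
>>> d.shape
(17, 5)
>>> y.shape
(5, 5)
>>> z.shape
(17, 5)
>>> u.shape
(5, 5)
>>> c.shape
(3, 5)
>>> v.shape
(19, 3, 5, 13)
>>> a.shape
(19, 3)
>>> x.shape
(3, 3)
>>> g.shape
(3,)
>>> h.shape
(17, 3)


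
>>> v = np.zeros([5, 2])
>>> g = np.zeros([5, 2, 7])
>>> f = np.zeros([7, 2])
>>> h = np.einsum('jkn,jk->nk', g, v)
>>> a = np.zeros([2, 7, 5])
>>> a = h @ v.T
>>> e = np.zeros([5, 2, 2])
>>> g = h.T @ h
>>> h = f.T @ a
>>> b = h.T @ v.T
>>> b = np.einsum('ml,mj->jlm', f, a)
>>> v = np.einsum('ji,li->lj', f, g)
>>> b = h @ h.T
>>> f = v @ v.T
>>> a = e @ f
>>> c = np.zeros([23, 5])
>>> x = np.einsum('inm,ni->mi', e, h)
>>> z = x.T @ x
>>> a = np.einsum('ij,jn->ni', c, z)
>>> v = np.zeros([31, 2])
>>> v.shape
(31, 2)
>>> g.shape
(2, 2)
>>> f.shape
(2, 2)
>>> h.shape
(2, 5)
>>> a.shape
(5, 23)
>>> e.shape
(5, 2, 2)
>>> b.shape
(2, 2)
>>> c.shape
(23, 5)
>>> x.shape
(2, 5)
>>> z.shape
(5, 5)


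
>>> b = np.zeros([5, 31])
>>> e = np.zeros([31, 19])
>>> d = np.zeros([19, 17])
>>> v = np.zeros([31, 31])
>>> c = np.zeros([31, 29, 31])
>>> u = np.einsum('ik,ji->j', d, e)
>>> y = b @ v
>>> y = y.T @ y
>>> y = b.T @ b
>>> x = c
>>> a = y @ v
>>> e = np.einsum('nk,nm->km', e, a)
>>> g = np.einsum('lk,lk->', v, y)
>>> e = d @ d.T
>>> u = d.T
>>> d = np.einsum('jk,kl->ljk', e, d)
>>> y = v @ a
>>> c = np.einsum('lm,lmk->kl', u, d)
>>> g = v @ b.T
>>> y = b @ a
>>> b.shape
(5, 31)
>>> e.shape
(19, 19)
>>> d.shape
(17, 19, 19)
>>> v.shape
(31, 31)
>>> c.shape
(19, 17)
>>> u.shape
(17, 19)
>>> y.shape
(5, 31)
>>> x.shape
(31, 29, 31)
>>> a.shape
(31, 31)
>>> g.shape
(31, 5)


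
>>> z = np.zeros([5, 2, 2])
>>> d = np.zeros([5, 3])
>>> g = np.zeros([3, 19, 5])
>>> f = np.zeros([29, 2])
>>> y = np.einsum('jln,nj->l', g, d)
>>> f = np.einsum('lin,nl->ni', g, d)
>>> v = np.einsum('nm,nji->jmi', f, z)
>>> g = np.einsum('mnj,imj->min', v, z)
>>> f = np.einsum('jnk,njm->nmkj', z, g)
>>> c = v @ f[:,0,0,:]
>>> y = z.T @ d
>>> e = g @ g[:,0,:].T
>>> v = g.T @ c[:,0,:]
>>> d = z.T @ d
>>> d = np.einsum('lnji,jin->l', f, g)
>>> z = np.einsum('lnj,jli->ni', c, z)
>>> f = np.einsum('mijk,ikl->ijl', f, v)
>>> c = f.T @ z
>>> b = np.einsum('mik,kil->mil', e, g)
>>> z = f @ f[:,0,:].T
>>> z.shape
(19, 2, 19)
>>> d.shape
(2,)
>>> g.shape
(2, 5, 19)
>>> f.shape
(19, 2, 5)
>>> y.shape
(2, 2, 3)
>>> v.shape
(19, 5, 5)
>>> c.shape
(5, 2, 2)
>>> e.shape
(2, 5, 2)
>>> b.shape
(2, 5, 19)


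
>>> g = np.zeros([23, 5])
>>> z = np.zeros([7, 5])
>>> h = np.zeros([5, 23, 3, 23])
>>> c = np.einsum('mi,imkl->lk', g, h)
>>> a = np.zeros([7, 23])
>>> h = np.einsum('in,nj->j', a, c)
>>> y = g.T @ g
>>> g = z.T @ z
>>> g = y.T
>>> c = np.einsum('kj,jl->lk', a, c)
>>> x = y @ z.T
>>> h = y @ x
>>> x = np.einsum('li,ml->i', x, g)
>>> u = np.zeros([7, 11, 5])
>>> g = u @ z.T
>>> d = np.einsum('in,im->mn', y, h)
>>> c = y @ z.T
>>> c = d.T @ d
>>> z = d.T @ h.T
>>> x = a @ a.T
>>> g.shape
(7, 11, 7)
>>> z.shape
(5, 5)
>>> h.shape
(5, 7)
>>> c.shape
(5, 5)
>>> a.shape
(7, 23)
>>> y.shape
(5, 5)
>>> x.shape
(7, 7)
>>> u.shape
(7, 11, 5)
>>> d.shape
(7, 5)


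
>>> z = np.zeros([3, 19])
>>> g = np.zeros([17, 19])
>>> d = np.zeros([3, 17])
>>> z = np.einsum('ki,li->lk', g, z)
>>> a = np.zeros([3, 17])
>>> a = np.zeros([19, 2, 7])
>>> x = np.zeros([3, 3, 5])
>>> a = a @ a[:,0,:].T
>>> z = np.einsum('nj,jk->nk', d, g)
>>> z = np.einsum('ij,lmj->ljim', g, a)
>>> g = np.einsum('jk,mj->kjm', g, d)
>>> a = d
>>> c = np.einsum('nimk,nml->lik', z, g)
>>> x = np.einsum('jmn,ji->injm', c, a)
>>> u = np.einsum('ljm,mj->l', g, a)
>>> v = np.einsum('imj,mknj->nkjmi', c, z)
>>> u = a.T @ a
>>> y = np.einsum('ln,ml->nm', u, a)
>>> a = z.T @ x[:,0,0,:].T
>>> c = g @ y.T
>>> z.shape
(19, 19, 17, 2)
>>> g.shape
(19, 17, 3)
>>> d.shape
(3, 17)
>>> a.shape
(2, 17, 19, 17)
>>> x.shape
(17, 2, 3, 19)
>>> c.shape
(19, 17, 17)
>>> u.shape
(17, 17)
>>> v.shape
(17, 19, 2, 19, 3)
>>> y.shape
(17, 3)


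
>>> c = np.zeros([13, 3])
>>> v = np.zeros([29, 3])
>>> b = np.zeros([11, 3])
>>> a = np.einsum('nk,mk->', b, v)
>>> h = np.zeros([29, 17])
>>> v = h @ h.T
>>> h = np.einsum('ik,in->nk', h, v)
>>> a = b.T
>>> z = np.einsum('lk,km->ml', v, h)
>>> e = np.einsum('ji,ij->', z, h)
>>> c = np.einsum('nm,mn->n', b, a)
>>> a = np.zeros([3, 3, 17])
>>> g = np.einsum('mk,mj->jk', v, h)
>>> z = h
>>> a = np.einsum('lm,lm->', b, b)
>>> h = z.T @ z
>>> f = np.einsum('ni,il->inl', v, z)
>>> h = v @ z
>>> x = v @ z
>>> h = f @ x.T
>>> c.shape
(11,)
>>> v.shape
(29, 29)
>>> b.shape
(11, 3)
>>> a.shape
()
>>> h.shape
(29, 29, 29)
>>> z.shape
(29, 17)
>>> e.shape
()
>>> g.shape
(17, 29)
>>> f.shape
(29, 29, 17)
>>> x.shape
(29, 17)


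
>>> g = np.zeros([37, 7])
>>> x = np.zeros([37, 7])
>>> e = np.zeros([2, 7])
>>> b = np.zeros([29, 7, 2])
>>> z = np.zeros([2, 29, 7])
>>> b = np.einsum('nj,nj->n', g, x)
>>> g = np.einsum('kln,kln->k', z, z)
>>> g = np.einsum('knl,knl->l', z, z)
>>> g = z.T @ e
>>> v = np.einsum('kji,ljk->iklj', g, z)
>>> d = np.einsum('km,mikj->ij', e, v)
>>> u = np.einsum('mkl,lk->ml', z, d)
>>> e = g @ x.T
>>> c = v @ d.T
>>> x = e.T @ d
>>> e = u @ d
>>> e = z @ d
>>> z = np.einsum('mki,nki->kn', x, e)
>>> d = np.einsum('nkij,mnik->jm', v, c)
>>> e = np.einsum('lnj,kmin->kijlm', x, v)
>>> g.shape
(7, 29, 7)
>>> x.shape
(37, 29, 29)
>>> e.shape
(7, 2, 29, 37, 7)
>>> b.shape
(37,)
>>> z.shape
(29, 2)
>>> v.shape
(7, 7, 2, 29)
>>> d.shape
(29, 7)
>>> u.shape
(2, 7)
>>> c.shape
(7, 7, 2, 7)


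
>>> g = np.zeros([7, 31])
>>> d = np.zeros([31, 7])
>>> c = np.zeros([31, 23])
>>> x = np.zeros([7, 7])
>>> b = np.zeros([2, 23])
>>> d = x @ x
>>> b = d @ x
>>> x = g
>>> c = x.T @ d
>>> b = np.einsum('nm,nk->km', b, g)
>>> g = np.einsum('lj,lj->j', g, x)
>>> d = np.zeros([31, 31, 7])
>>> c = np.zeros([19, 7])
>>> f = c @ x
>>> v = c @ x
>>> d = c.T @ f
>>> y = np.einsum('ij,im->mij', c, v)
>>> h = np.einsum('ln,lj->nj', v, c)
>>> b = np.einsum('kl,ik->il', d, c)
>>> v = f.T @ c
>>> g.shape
(31,)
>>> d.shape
(7, 31)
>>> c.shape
(19, 7)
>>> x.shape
(7, 31)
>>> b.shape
(19, 31)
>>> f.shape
(19, 31)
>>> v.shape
(31, 7)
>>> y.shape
(31, 19, 7)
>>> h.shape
(31, 7)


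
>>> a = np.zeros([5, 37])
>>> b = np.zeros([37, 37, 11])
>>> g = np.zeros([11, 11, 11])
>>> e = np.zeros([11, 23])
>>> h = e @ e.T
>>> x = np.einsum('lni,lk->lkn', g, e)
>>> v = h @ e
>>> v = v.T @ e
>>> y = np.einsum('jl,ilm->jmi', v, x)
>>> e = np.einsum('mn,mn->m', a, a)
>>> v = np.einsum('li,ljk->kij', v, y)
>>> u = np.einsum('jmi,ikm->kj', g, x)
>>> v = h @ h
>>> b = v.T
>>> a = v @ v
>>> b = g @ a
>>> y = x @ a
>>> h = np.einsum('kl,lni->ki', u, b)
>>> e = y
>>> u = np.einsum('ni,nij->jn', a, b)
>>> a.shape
(11, 11)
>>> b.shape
(11, 11, 11)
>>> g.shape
(11, 11, 11)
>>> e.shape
(11, 23, 11)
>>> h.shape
(23, 11)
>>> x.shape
(11, 23, 11)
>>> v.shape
(11, 11)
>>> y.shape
(11, 23, 11)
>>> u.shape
(11, 11)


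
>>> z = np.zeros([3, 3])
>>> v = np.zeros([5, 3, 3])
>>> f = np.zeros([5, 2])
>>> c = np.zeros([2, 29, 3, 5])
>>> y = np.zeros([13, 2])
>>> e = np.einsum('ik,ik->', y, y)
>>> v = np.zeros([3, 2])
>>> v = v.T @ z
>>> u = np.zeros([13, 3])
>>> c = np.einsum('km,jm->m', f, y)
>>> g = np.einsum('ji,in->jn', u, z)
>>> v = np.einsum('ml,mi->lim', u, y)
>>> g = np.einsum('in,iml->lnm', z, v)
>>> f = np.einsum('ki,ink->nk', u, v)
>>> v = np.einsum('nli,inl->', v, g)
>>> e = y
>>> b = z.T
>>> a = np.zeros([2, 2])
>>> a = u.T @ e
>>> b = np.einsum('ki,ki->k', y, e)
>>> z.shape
(3, 3)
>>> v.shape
()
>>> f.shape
(2, 13)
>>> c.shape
(2,)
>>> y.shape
(13, 2)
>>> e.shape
(13, 2)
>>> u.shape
(13, 3)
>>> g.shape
(13, 3, 2)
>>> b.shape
(13,)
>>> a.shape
(3, 2)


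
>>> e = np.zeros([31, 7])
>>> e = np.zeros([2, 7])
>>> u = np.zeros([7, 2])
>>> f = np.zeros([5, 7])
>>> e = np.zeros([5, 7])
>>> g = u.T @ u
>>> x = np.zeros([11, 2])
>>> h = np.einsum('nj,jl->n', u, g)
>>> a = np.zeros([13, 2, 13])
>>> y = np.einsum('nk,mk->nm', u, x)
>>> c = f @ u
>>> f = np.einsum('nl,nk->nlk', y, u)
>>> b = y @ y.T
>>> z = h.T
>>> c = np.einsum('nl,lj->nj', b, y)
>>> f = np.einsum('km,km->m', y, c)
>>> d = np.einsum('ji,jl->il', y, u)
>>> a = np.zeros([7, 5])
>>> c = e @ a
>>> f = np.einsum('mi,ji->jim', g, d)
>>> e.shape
(5, 7)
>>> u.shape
(7, 2)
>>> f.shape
(11, 2, 2)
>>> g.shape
(2, 2)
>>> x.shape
(11, 2)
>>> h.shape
(7,)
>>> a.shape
(7, 5)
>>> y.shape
(7, 11)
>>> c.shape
(5, 5)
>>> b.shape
(7, 7)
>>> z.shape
(7,)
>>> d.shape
(11, 2)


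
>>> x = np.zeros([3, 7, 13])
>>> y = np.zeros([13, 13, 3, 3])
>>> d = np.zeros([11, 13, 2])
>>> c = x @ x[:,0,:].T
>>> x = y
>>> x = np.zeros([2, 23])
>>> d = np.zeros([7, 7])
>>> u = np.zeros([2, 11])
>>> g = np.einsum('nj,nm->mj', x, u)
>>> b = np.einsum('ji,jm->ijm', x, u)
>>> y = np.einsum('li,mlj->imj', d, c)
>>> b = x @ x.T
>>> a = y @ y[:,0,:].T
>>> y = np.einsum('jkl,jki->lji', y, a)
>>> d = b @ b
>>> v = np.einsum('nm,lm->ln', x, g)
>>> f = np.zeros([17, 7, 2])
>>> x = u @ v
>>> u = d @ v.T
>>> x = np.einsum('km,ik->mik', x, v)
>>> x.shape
(2, 11, 2)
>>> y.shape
(3, 7, 7)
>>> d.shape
(2, 2)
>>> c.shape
(3, 7, 3)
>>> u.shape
(2, 11)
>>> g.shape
(11, 23)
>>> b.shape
(2, 2)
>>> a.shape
(7, 3, 7)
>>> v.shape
(11, 2)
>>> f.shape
(17, 7, 2)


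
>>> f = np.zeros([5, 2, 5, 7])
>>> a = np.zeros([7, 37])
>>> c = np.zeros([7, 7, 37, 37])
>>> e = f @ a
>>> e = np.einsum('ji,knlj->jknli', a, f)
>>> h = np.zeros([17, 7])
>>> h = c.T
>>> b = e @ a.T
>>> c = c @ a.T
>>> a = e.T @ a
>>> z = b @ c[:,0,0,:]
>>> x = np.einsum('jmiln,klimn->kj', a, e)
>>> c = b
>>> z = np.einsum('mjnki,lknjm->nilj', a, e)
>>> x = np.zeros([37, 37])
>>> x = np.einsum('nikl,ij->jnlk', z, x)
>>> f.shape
(5, 2, 5, 7)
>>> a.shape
(37, 5, 2, 5, 37)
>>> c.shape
(7, 5, 2, 5, 7)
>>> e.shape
(7, 5, 2, 5, 37)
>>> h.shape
(37, 37, 7, 7)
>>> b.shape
(7, 5, 2, 5, 7)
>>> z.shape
(2, 37, 7, 5)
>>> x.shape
(37, 2, 5, 7)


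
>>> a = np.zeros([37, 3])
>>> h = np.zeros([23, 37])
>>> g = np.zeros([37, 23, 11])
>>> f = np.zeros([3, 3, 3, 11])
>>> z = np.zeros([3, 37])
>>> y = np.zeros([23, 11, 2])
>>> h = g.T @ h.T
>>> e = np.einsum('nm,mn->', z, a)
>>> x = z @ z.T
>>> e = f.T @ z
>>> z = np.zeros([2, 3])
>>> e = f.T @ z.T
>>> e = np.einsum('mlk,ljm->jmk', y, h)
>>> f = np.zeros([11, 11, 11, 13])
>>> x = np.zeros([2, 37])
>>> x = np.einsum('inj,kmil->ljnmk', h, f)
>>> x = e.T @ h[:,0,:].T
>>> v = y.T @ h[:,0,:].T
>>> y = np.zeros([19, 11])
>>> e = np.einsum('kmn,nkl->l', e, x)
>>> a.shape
(37, 3)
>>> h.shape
(11, 23, 23)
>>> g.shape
(37, 23, 11)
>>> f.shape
(11, 11, 11, 13)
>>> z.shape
(2, 3)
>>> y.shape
(19, 11)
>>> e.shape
(11,)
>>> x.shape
(2, 23, 11)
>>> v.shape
(2, 11, 11)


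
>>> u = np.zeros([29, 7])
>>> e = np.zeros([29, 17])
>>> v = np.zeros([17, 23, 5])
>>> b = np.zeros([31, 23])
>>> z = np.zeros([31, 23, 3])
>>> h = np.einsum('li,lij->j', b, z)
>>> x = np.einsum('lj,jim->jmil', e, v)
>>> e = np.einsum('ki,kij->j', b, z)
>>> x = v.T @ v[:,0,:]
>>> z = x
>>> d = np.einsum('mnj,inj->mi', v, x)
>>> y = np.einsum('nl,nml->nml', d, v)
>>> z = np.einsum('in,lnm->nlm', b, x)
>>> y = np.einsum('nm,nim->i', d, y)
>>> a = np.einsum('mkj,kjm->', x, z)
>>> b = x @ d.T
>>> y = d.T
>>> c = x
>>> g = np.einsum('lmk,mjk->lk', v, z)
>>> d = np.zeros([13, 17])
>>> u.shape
(29, 7)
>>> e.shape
(3,)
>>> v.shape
(17, 23, 5)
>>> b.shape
(5, 23, 17)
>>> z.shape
(23, 5, 5)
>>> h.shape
(3,)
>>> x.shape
(5, 23, 5)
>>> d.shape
(13, 17)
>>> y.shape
(5, 17)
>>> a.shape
()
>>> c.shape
(5, 23, 5)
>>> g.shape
(17, 5)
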